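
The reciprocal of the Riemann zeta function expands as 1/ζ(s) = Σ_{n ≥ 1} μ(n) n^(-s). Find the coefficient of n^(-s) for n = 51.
μ(51) = 1

Factor n = 51 = 3 · 17. μ(n) = 0 if any exponent ≥ 2 (not squarefree); otherwise μ(n) = (−1)^{ω(n)} where ω(n) is the number of distinct prime factors. Applying: μ(51) = 1.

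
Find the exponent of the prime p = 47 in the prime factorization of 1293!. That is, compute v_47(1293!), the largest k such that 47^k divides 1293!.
v_47(1293!) = 27

Legendre's formula: v_p(n!) = Σ_{k ≥ 1} ⌊n / p^k⌋. For p = 47, n = 1293, the terms are:
  ⌊1293/47^1⌋ = ⌊1293/47⌋ = 27
(the next term ⌊1293/47^2⌋ = 0, terminating the sum). Summing: v_47(1293!) = 27 = 27.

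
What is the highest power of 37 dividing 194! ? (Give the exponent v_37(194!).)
v_37(194!) = 5

Legendre's formula: v_p(n!) = Σ_{k ≥ 1} ⌊n / p^k⌋. For p = 37, n = 194, the terms are:
  ⌊194/37^1⌋ = ⌊194/37⌋ = 5
(the next term ⌊194/37^2⌋ = 0, terminating the sum). Summing: v_37(194!) = 5 = 5.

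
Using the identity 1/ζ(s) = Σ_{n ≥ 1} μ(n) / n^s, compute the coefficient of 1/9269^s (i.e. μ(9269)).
μ(9269) = -1

Factor n = 9269 = 13 · 23 · 31. μ(n) = 0 if any exponent ≥ 2 (not squarefree); otherwise μ(n) = (−1)^{ω(n)} where ω(n) is the number of distinct prime factors. Applying: μ(9269) = -1.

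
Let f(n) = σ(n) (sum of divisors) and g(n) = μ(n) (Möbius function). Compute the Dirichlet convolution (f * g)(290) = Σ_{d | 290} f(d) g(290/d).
(σ * μ)(290) = 290

Divisors of 290: [1, 2, 5, 10, 29, 58, 145, 290]. For each d | 290:
  d = 1: σ(1) · μ(290/1) = 1 · -1 = -1
  d = 2: σ(2) · μ(290/2) = 3 · 1 = 3
  d = 5: σ(5) · μ(290/5) = 6 · 1 = 6
  d = 10: σ(10) · μ(290/10) = 18 · -1 = -18
  d = 29: σ(29) · μ(290/29) = 30 · 1 = 30
  d = 58: σ(58) · μ(290/58) = 90 · -1 = -90
  d = 145: σ(145) · μ(290/145) = 180 · -1 = -180
  d = 290: σ(290) · μ(290/290) = 540 · 1 = 540
Summing: (σ * μ)(290) = -1 + 3 + 6 + -18 + 30 + -90 + -180 + 540 = 290.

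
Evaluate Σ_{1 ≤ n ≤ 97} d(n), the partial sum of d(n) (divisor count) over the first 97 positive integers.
Σ_{n ≤ 97} d(n) = 461

Compute d(n) for each 1 ≤ n ≤ 97: d(1) = 1, d(2) = 2, d(3) = 2, d(4) = 3, d(5) = 2, d(6) = 4, d(7) = 2, d(8) = 4, d(9) = 3, d(10) = 4, d(11) = 2, d(12) = 6, d(13) = 2, d(14) = 4, d(15) = 4, d(16) = 5, d(17) = 2, d(18) = 6, d(19) = 2, d(20) = 6, d(21) = 4, d(22) = 4, d(23) = 2, d(24) = 8, d(25) = 3, d(26) = 4, d(27) = 4, d(28) = 6, d(29) = 2, d(30) = 8, d(31) = 2, d(32) = 6, d(33) = 4, d(34) = 4, d(35) = 4, d(36) = 9, d(37) = 2, d(38) = 4, d(39) = 4, d(40) = 8, d(41) = 2, d(42) = 8, d(43) = 2, d(44) = 6, d(45) = 6, d(46) = 4, d(47) = 2, d(48) = 10, d(49) = 3, d(50) = 6, d(51) = 4, d(52) = 6, d(53) = 2, d(54) = 8, d(55) = 4, d(56) = 8, d(57) = 4, d(58) = 4, d(59) = 2, d(60) = 12, d(61) = 2, d(62) = 4, d(63) = 6, d(64) = 7, d(65) = 4, d(66) = 8, d(67) = 2, d(68) = 6, d(69) = 4, d(70) = 8, d(71) = 2, d(72) = 12, d(73) = 2, d(74) = 4, d(75) = 6, d(76) = 6, d(77) = 4, d(78) = 8, d(79) = 2, d(80) = 10, d(81) = 5, d(82) = 4, d(83) = 2, d(84) = 12, d(85) = 4, d(86) = 4, d(87) = 4, d(88) = 8, d(89) = 2, d(90) = 12, d(91) = 4, d(92) = 6, d(93) = 4, d(94) = 4, d(95) = 4, d(96) = 12, d(97) = 2. Summing all 97 values: 461. (Dirichlet's divisor formula: Σ_{n ≤ x} d(n) = x ln(x) + (2γ − 1) x + O(√x). For x = 97, the asymptotic estimate is ≈ 458.73.)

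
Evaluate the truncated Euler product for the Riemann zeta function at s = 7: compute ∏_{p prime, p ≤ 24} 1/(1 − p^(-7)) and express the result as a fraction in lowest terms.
∏ = 48232764637425582400715871008195503014129789903328125/47833390398549347808770198286798982719063238904795968

The primes p ≤ 24 are [2, 3, 5, 7, 11, 13, 17, 19, 23]. For each prime, (1 − 1/p^7)^(-1) = p^7 / (p^7 − 1). The product is (1 − 1/2^7)^(-1), (1 − 1/3^7)^(-1), (1 − 1/5^7)^(-1), (1 − 1/7^7)^(-1), (1 − 1/11^7)^(-1), (1 − 1/13^7)^(-1), (1 − 1/17^7)^(-1), (1 − 1/19^7)^(-1), (1 − 1/23^7)^(-1) = ∏ p^7 / (p^7 − 1) = 48232764637425582400715871008195503014129789903328125/47833390398549347808770198286798982719063238904795968.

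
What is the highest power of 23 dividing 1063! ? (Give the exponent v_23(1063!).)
v_23(1063!) = 48

Legendre's formula: v_p(n!) = Σ_{k ≥ 1} ⌊n / p^k⌋. For p = 23, n = 1063, the terms are:
  ⌊1063/23^1⌋ = ⌊1063/23⌋ = 46
  ⌊1063/23^2⌋ = ⌊1063/529⌋ = 2
(the next term ⌊1063/23^3⌋ = 0, terminating the sum). Summing: v_23(1063!) = 46 + 2 = 48.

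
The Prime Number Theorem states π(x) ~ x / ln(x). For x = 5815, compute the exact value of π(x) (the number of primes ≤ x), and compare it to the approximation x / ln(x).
π(5815) = 763;  x/ln(x) ≈ 670.84;  relative error ≈ 12.08%.

Directly count primes up to 5815: π(5815) = 763. The PNT approximation gives 5815/ln(5815) ≈ 5815/8.66820 ≈ 670.84. Relative error (π(x) − x/ln(x)) / π(x) ≈ 12.08%; the approximation is known to undercount slightly (Li(x) is a better estimate).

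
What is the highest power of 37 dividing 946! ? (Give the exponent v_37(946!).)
v_37(946!) = 25

Legendre's formula: v_p(n!) = Σ_{k ≥ 1} ⌊n / p^k⌋. For p = 37, n = 946, the terms are:
  ⌊946/37^1⌋ = ⌊946/37⌋ = 25
(the next term ⌊946/37^2⌋ = 0, terminating the sum). Summing: v_37(946!) = 25 = 25.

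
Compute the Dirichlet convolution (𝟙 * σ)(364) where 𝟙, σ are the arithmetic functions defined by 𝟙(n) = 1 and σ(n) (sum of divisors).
(𝟙 * σ)(364) = 1485

Divisors of 364: [1, 2, 4, 7, 13, 14, 26, 28, 52, 91, 182, 364]. For each d | 364:
  d = 1: 𝟙(1) · σ(364/1) = 1 · 784 = 784
  d = 2: 𝟙(2) · σ(364/2) = 1 · 336 = 336
  d = 4: 𝟙(4) · σ(364/4) = 1 · 112 = 112
  d = 7: 𝟙(7) · σ(364/7) = 1 · 98 = 98
  d = 13: 𝟙(13) · σ(364/13) = 1 · 56 = 56
  d = 14: 𝟙(14) · σ(364/14) = 1 · 42 = 42
  d = 26: 𝟙(26) · σ(364/26) = 1 · 24 = 24
  d = 28: 𝟙(28) · σ(364/28) = 1 · 14 = 14
  d = 52: 𝟙(52) · σ(364/52) = 1 · 8 = 8
  d = 91: 𝟙(91) · σ(364/91) = 1 · 7 = 7
  d = 182: 𝟙(182) · σ(364/182) = 1 · 3 = 3
  d = 364: 𝟙(364) · σ(364/364) = 1 · 1 = 1
Summing: (𝟙 * σ)(364) = 784 + 336 + 112 + 98 + 56 + 42 + 24 + 14 + 8 + 7 + 3 + 1 = 1485.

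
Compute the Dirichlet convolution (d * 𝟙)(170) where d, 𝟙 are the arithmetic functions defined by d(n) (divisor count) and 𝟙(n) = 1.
(d * 𝟙)(170) = 27

Divisors of 170: [1, 2, 5, 10, 17, 34, 85, 170]. For each d | 170:
  d = 1: d(1) · 𝟙(170/1) = 1 · 1 = 1
  d = 2: d(2) · 𝟙(170/2) = 2 · 1 = 2
  d = 5: d(5) · 𝟙(170/5) = 2 · 1 = 2
  d = 10: d(10) · 𝟙(170/10) = 4 · 1 = 4
  d = 17: d(17) · 𝟙(170/17) = 2 · 1 = 2
  d = 34: d(34) · 𝟙(170/34) = 4 · 1 = 4
  d = 85: d(85) · 𝟙(170/85) = 4 · 1 = 4
  d = 170: d(170) · 𝟙(170/170) = 8 · 1 = 8
Summing: (d * 𝟙)(170) = 1 + 2 + 2 + 4 + 2 + 4 + 4 + 8 = 27.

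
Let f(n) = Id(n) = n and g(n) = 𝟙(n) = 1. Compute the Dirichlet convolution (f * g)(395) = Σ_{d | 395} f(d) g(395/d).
(Id * 𝟙)(395) = 480

Divisors of 395: [1, 5, 79, 395]. For each d | 395:
  d = 1: Id(1) · 𝟙(395/1) = 1 · 1 = 1
  d = 5: Id(5) · 𝟙(395/5) = 5 · 1 = 5
  d = 79: Id(79) · 𝟙(395/79) = 79 · 1 = 79
  d = 395: Id(395) · 𝟙(395/395) = 395 · 1 = 395
Summing: (Id * 𝟙)(395) = 1 + 5 + 79 + 395 = 480.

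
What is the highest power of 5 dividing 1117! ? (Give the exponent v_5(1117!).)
v_5(1117!) = 276

Legendre's formula: v_p(n!) = Σ_{k ≥ 1} ⌊n / p^k⌋. For p = 5, n = 1117, the terms are:
  ⌊1117/5^1⌋ = ⌊1117/5⌋ = 223
  ⌊1117/5^2⌋ = ⌊1117/25⌋ = 44
  ⌊1117/5^3⌋ = ⌊1117/125⌋ = 8
  ⌊1117/5^4⌋ = ⌊1117/625⌋ = 1
(the next term ⌊1117/5^5⌋ = 0, terminating the sum). Summing: v_5(1117!) = 223 + 44 + 8 + 1 = 276.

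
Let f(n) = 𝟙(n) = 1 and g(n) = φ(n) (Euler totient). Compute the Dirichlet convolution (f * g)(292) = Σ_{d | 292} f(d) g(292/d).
(𝟙 * φ)(292) = 292

Divisors of 292: [1, 2, 4, 73, 146, 292]. For each d | 292:
  d = 1: 𝟙(1) · φ(292/1) = 1 · 144 = 144
  d = 2: 𝟙(2) · φ(292/2) = 1 · 72 = 72
  d = 4: 𝟙(4) · φ(292/4) = 1 · 72 = 72
  d = 73: 𝟙(73) · φ(292/73) = 1 · 2 = 2
  d = 146: 𝟙(146) · φ(292/146) = 1 · 1 = 1
  d = 292: 𝟙(292) · φ(292/292) = 1 · 1 = 1
Summing: (𝟙 * φ)(292) = 144 + 72 + 72 + 2 + 1 + 1 = 292.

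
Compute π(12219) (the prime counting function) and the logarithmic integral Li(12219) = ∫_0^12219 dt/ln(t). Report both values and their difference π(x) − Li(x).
π(12219) = 1460;  Li(12219) ≈ 1484.39;  π(x) − Li(x) ≈ -24.39.

Direct count of primes ≤ 12219 gives π(12219) = 1460. Numerical evaluation of the logarithmic integral gives Li(12219) ≈ 1484.39. The difference π(x) − Li(x) ≈ -24.39 is typically negative for small/moderate x (Li(x) overestimates), though Littlewood's theorem shows this sign changes infinitely often.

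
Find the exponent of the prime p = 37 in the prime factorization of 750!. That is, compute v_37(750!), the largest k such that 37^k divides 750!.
v_37(750!) = 20

Legendre's formula: v_p(n!) = Σ_{k ≥ 1} ⌊n / p^k⌋. For p = 37, n = 750, the terms are:
  ⌊750/37^1⌋ = ⌊750/37⌋ = 20
(the next term ⌊750/37^2⌋ = 0, terminating the sum). Summing: v_37(750!) = 20 = 20.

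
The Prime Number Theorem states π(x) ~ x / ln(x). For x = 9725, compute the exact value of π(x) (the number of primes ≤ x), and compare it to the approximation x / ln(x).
π(9725) = 1199;  x/ln(x) ≈ 1059.08;  relative error ≈ 11.67%.

Directly count primes up to 9725: π(9725) = 1199. The PNT approximation gives 9725/ln(9725) ≈ 9725/9.18246 ≈ 1059.08. Relative error (π(x) − x/ln(x)) / π(x) ≈ 11.67%; the approximation is known to undercount slightly (Li(x) is a better estimate).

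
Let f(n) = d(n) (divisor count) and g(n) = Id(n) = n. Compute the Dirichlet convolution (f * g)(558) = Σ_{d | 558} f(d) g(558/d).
(d * Id)(558) = 2376

Divisors of 558: [1, 2, 3, 6, 9, 18, 31, 62, 93, 186, 279, 558]. For each d | 558:
  d = 1: d(1) · Id(558/1) = 1 · 558 = 558
  d = 2: d(2) · Id(558/2) = 2 · 279 = 558
  d = 3: d(3) · Id(558/3) = 2 · 186 = 372
  d = 6: d(6) · Id(558/6) = 4 · 93 = 372
  d = 9: d(9) · Id(558/9) = 3 · 62 = 186
  d = 18: d(18) · Id(558/18) = 6 · 31 = 186
  d = 31: d(31) · Id(558/31) = 2 · 18 = 36
  d = 62: d(62) · Id(558/62) = 4 · 9 = 36
  d = 93: d(93) · Id(558/93) = 4 · 6 = 24
  d = 186: d(186) · Id(558/186) = 8 · 3 = 24
  d = 279: d(279) · Id(558/279) = 6 · 2 = 12
  d = 558: d(558) · Id(558/558) = 12 · 1 = 12
Summing: (d * Id)(558) = 558 + 558 + 372 + 372 + 186 + 186 + 36 + 36 + 24 + 24 + 12 + 12 = 2376.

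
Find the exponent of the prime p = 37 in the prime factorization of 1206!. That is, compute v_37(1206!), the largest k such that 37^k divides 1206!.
v_37(1206!) = 32

Legendre's formula: v_p(n!) = Σ_{k ≥ 1} ⌊n / p^k⌋. For p = 37, n = 1206, the terms are:
  ⌊1206/37^1⌋ = ⌊1206/37⌋ = 32
(the next term ⌊1206/37^2⌋ = 0, terminating the sum). Summing: v_37(1206!) = 32 = 32.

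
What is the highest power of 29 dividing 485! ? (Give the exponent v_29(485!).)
v_29(485!) = 16

Legendre's formula: v_p(n!) = Σ_{k ≥ 1} ⌊n / p^k⌋. For p = 29, n = 485, the terms are:
  ⌊485/29^1⌋ = ⌊485/29⌋ = 16
(the next term ⌊485/29^2⌋ = 0, terminating the sum). Summing: v_29(485!) = 16 = 16.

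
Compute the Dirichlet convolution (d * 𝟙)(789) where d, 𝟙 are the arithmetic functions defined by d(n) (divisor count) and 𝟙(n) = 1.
(d * 𝟙)(789) = 9

Divisors of 789: [1, 3, 263, 789]. For each d | 789:
  d = 1: d(1) · 𝟙(789/1) = 1 · 1 = 1
  d = 3: d(3) · 𝟙(789/3) = 2 · 1 = 2
  d = 263: d(263) · 𝟙(789/263) = 2 · 1 = 2
  d = 789: d(789) · 𝟙(789/789) = 4 · 1 = 4
Summing: (d * 𝟙)(789) = 1 + 2 + 2 + 4 = 9.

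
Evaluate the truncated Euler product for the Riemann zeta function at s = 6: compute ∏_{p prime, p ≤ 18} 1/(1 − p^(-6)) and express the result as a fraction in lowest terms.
∏ = 3816568575537013278125/3751506094174038687744

The primes p ≤ 18 are [2, 3, 5, 7, 11, 13, 17]. For each prime, (1 − 1/p^6)^(-1) = p^6 / (p^6 − 1). The product is (1 − 1/2^6)^(-1), (1 − 1/3^6)^(-1), (1 − 1/5^6)^(-1), (1 − 1/7^6)^(-1), (1 − 1/11^6)^(-1), (1 − 1/13^6)^(-1), (1 − 1/17^6)^(-1) = ∏ p^6 / (p^6 − 1) = 3816568575537013278125/3751506094174038687744.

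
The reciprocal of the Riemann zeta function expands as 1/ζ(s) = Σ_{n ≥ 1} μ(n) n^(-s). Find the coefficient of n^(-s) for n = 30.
μ(30) = -1

Factor n = 30 = 2 · 3 · 5. μ(n) = 0 if any exponent ≥ 2 (not squarefree); otherwise μ(n) = (−1)^{ω(n)} where ω(n) is the number of distinct prime factors. Applying: μ(30) = -1.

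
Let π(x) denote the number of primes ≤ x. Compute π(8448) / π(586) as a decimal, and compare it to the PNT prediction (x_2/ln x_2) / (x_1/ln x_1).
π(8448)/π(586) = 1057/106 ≈ 9.9717;  PNT prediction ≈ 10.1618.

π(586) = 106 and π(8448) = 1057, so π(8448)/π(586) ≈ 9.9717. The PNT-predicted ratio is (8448/ln(8448)) / (586/ln(586)) ≈ 10.1618. The two agree to within a few percent, as expected.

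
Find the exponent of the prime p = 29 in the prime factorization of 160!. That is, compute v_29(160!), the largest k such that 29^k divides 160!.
v_29(160!) = 5

Legendre's formula: v_p(n!) = Σ_{k ≥ 1} ⌊n / p^k⌋. For p = 29, n = 160, the terms are:
  ⌊160/29^1⌋ = ⌊160/29⌋ = 5
(the next term ⌊160/29^2⌋ = 0, terminating the sum). Summing: v_29(160!) = 5 = 5.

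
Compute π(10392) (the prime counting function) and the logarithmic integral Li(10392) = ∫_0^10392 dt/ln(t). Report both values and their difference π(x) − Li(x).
π(10392) = 1273;  Li(10392) ≈ 1288.61;  π(x) − Li(x) ≈ -15.61.

Direct count of primes ≤ 10392 gives π(10392) = 1273. Numerical evaluation of the logarithmic integral gives Li(10392) ≈ 1288.61. The difference π(x) − Li(x) ≈ -15.61 is typically negative for small/moderate x (Li(x) overestimates), though Littlewood's theorem shows this sign changes infinitely often.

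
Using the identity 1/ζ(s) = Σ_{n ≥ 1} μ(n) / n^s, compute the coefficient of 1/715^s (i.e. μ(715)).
μ(715) = -1

Factor n = 715 = 5 · 11 · 13. μ(n) = 0 if any exponent ≥ 2 (not squarefree); otherwise μ(n) = (−1)^{ω(n)} where ω(n) is the number of distinct prime factors. Applying: μ(715) = -1.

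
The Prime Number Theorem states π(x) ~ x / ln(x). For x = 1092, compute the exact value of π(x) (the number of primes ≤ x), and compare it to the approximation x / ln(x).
π(1092) = 182;  x/ln(x) ≈ 156.09;  relative error ≈ 14.23%.

Directly count primes up to 1092: π(1092) = 182. The PNT approximation gives 1092/ln(1092) ≈ 1092/6.99577 ≈ 156.09. Relative error (π(x) − x/ln(x)) / π(x) ≈ 14.23%; the approximation is known to undercount slightly (Li(x) is a better estimate).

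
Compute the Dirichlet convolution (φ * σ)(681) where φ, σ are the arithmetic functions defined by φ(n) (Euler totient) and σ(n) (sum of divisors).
(φ * σ)(681) = 2724

Divisors of 681: [1, 3, 227, 681]. For each d | 681:
  d = 1: φ(1) · σ(681/1) = 1 · 912 = 912
  d = 3: φ(3) · σ(681/3) = 2 · 228 = 456
  d = 227: φ(227) · σ(681/227) = 226 · 4 = 904
  d = 681: φ(681) · σ(681/681) = 452 · 1 = 452
Summing: (φ * σ)(681) = 912 + 456 + 904 + 452 = 2724.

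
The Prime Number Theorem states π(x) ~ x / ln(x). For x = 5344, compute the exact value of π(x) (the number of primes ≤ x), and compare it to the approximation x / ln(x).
π(5344) = 706;  x/ln(x) ≈ 622.57;  relative error ≈ 11.82%.

Directly count primes up to 5344: π(5344) = 706. The PNT approximation gives 5344/ln(5344) ≈ 5344/8.58373 ≈ 622.57. Relative error (π(x) − x/ln(x)) / π(x) ≈ 11.82%; the approximation is known to undercount slightly (Li(x) is a better estimate).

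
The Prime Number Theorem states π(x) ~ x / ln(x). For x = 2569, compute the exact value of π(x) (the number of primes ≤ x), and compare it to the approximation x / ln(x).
π(2569) = 375;  x/ln(x) ≈ 327.21;  relative error ≈ 12.74%.

Directly count primes up to 2569: π(2569) = 375. The PNT approximation gives 2569/ln(2569) ≈ 2569/7.85127 ≈ 327.21. Relative error (π(x) − x/ln(x)) / π(x) ≈ 12.74%; the approximation is known to undercount slightly (Li(x) is a better estimate).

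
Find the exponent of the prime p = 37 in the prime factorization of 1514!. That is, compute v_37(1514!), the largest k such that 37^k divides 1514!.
v_37(1514!) = 41

Legendre's formula: v_p(n!) = Σ_{k ≥ 1} ⌊n / p^k⌋. For p = 37, n = 1514, the terms are:
  ⌊1514/37^1⌋ = ⌊1514/37⌋ = 40
  ⌊1514/37^2⌋ = ⌊1514/1369⌋ = 1
(the next term ⌊1514/37^3⌋ = 0, terminating the sum). Summing: v_37(1514!) = 40 + 1 = 41.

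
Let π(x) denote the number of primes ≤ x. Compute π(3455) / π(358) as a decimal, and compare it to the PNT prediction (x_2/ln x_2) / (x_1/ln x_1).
π(3455)/π(358) = 482/71 ≈ 6.7887;  PNT prediction ≈ 6.9655.

π(358) = 71 and π(3455) = 482, so π(3455)/π(358) ≈ 6.7887. The PNT-predicted ratio is (3455/ln(3455)) / (358/ln(358)) ≈ 6.9655. The two agree to within a few percent, as expected.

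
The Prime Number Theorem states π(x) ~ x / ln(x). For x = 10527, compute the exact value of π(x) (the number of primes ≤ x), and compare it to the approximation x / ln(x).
π(10527) = 1286;  x/ln(x) ≈ 1136.62;  relative error ≈ 11.62%.

Directly count primes up to 10527: π(10527) = 1286. The PNT approximation gives 10527/ln(10527) ≈ 10527/9.26170 ≈ 1136.62. Relative error (π(x) − x/ln(x)) / π(x) ≈ 11.62%; the approximation is known to undercount slightly (Li(x) is a better estimate).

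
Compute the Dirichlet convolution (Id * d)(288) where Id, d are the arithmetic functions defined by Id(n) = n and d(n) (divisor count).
(Id * d)(288) = 2160

Divisors of 288: [1, 2, 3, 4, 6, 8, 9, 12, 16, 18, 24, 32, 36, 48, 72, 96, 144, 288]. For each d | 288:
  d = 1: Id(1) · d(288/1) = 1 · 18 = 18
  d = 2: Id(2) · d(288/2) = 2 · 15 = 30
  d = 3: Id(3) · d(288/3) = 3 · 12 = 36
  d = 4: Id(4) · d(288/4) = 4 · 12 = 48
  d = 6: Id(6) · d(288/6) = 6 · 10 = 60
  d = 8: Id(8) · d(288/8) = 8 · 9 = 72
  d = 9: Id(9) · d(288/9) = 9 · 6 = 54
  d = 12: Id(12) · d(288/12) = 12 · 8 = 96
  d = 16: Id(16) · d(288/16) = 16 · 6 = 96
  d = 18: Id(18) · d(288/18) = 18 · 5 = 90
  d = 24: Id(24) · d(288/24) = 24 · 6 = 144
  d = 32: Id(32) · d(288/32) = 32 · 3 = 96
  d = 36: Id(36) · d(288/36) = 36 · 4 = 144
  d = 48: Id(48) · d(288/48) = 48 · 4 = 192
  d = 72: Id(72) · d(288/72) = 72 · 3 = 216
  d = 96: Id(96) · d(288/96) = 96 · 2 = 192
  d = 144: Id(144) · d(288/144) = 144 · 2 = 288
  d = 288: Id(288) · d(288/288) = 288 · 1 = 288
Summing: (Id * d)(288) = 18 + 30 + 36 + 48 + 60 + 72 + 54 + 96 + 96 + 90 + 144 + 96 + 144 + 192 + 216 + 192 + 288 + 288 = 2160.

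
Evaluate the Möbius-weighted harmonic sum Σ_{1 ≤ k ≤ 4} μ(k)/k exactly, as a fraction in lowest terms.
Σ μ(k)/k = 1/6

Values of μ(k) for 1 ≤ k ≤ 4: μ(1) = 1, μ(2) = -1, μ(3) = -1, with μ = 0 on non-squarefree integers. Summing μ(k)/k for k where μ(k) ≠ 0 gives 1/6 ≈ 0.1667. (PNT ⟺ this sum → 0 as n → ∞.)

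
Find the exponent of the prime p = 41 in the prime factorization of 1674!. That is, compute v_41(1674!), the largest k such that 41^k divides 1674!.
v_41(1674!) = 40

Legendre's formula: v_p(n!) = Σ_{k ≥ 1} ⌊n / p^k⌋. For p = 41, n = 1674, the terms are:
  ⌊1674/41^1⌋ = ⌊1674/41⌋ = 40
(the next term ⌊1674/41^2⌋ = 0, terminating the sum). Summing: v_41(1674!) = 40 = 40.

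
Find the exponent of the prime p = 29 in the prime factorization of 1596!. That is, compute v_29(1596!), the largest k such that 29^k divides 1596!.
v_29(1596!) = 56

Legendre's formula: v_p(n!) = Σ_{k ≥ 1} ⌊n / p^k⌋. For p = 29, n = 1596, the terms are:
  ⌊1596/29^1⌋ = ⌊1596/29⌋ = 55
  ⌊1596/29^2⌋ = ⌊1596/841⌋ = 1
(the next term ⌊1596/29^3⌋ = 0, terminating the sum). Summing: v_29(1596!) = 55 + 1 = 56.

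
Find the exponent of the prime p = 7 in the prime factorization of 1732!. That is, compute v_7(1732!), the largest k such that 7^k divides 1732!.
v_7(1732!) = 287

Legendre's formula: v_p(n!) = Σ_{k ≥ 1} ⌊n / p^k⌋. For p = 7, n = 1732, the terms are:
  ⌊1732/7^1⌋ = ⌊1732/7⌋ = 247
  ⌊1732/7^2⌋ = ⌊1732/49⌋ = 35
  ⌊1732/7^3⌋ = ⌊1732/343⌋ = 5
(the next term ⌊1732/7^4⌋ = 0, terminating the sum). Summing: v_7(1732!) = 247 + 35 + 5 = 287.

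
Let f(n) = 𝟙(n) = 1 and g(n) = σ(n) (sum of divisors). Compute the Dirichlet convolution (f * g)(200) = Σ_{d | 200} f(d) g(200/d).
(𝟙 * σ)(200) = 988

Divisors of 200: [1, 2, 4, 5, 8, 10, 20, 25, 40, 50, 100, 200]. For each d | 200:
  d = 1: 𝟙(1) · σ(200/1) = 1 · 465 = 465
  d = 2: 𝟙(2) · σ(200/2) = 1 · 217 = 217
  d = 4: 𝟙(4) · σ(200/4) = 1 · 93 = 93
  d = 5: 𝟙(5) · σ(200/5) = 1 · 90 = 90
  d = 8: 𝟙(8) · σ(200/8) = 1 · 31 = 31
  d = 10: 𝟙(10) · σ(200/10) = 1 · 42 = 42
  d = 20: 𝟙(20) · σ(200/20) = 1 · 18 = 18
  d = 25: 𝟙(25) · σ(200/25) = 1 · 15 = 15
  d = 40: 𝟙(40) · σ(200/40) = 1 · 6 = 6
  d = 50: 𝟙(50) · σ(200/50) = 1 · 7 = 7
  d = 100: 𝟙(100) · σ(200/100) = 1 · 3 = 3
  d = 200: 𝟙(200) · σ(200/200) = 1 · 1 = 1
Summing: (𝟙 * σ)(200) = 465 + 217 + 93 + 90 + 31 + 42 + 18 + 15 + 6 + 7 + 3 + 1 = 988.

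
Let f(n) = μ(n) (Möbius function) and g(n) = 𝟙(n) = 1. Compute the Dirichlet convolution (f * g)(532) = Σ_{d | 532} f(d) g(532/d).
(μ * 𝟙)(532) = 0

Divisors of 532: [1, 2, 4, 7, 14, 19, 28, 38, 76, 133, 266, 532]. For each d | 532:
  d = 1: μ(1) · 𝟙(532/1) = 1 · 1 = 1
  d = 2: μ(2) · 𝟙(532/2) = -1 · 1 = -1
  d = 4: μ(4) · 𝟙(532/4) = 0 · 1 = 0
  d = 7: μ(7) · 𝟙(532/7) = -1 · 1 = -1
  d = 14: μ(14) · 𝟙(532/14) = 1 · 1 = 1
  d = 19: μ(19) · 𝟙(532/19) = -1 · 1 = -1
  d = 28: μ(28) · 𝟙(532/28) = 0 · 1 = 0
  d = 38: μ(38) · 𝟙(532/38) = 1 · 1 = 1
  d = 76: μ(76) · 𝟙(532/76) = 0 · 1 = 0
  d = 133: μ(133) · 𝟙(532/133) = 1 · 1 = 1
  d = 266: μ(266) · 𝟙(532/266) = -1 · 1 = -1
  d = 532: μ(532) · 𝟙(532/532) = 0 · 1 = 0
Summing: (μ * 𝟙)(532) = 1 + -1 + 0 + -1 + 1 + -1 + 0 + 1 + 0 + 1 + -1 + 0 = 0.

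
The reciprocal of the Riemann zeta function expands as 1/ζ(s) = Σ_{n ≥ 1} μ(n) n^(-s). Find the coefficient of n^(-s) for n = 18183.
μ(18183) = 1

Factor n = 18183 = 3 · 11 · 19 · 29. μ(n) = 0 if any exponent ≥ 2 (not squarefree); otherwise μ(n) = (−1)^{ω(n)} where ω(n) is the number of distinct prime factors. Applying: μ(18183) = 1.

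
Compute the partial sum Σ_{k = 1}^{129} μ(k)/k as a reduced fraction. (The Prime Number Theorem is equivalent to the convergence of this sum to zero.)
Σ μ(k)/k = 2883541630766650147338641079750887309418649355/401447693933303618909444119902604513664588524773

Values of μ(k) for 1 ≤ k ≤ 129: μ(1) = 1, μ(2) = -1, μ(3) = -1, μ(5) = -1, μ(6) = 1, μ(7) = -1, μ(10) = 1, μ(11) = -1, μ(13) = -1, μ(14) = 1, μ(15) = 1, μ(17) = -1, μ(19) = -1, μ(21) = 1, μ(22) = 1, μ(23) = -1, μ(26) = 1, μ(29) = -1, μ(30) = -1, μ(31) = -1, μ(33) = 1, μ(34) = 1, μ(35) = 1, μ(37) = -1, μ(38) = 1, μ(39) = 1, μ(41) = -1, μ(42) = -1, μ(43) = -1, μ(46) = 1, μ(47) = -1, μ(51) = 1, μ(53) = -1, μ(55) = 1, μ(57) = 1, μ(58) = 1, μ(59) = -1, μ(61) = -1, μ(62) = 1, μ(65) = 1, μ(66) = -1, μ(67) = -1, μ(69) = 1, μ(70) = -1, μ(71) = -1, μ(73) = -1, μ(74) = 1, μ(77) = 1, μ(78) = -1, μ(79) = -1, μ(82) = 1, μ(83) = -1, μ(85) = 1, μ(86) = 1, μ(87) = 1, μ(89) = -1, μ(91) = 1, μ(93) = 1, μ(94) = 1, μ(95) = 1, μ(97) = -1, μ(101) = -1, μ(102) = -1, μ(103) = -1, μ(105) = -1, μ(106) = 1, μ(107) = -1, μ(109) = -1, μ(110) = -1, μ(111) = 1, μ(113) = -1, μ(114) = -1, μ(115) = 1, μ(118) = 1, μ(119) = 1, μ(122) = 1, μ(123) = 1, μ(127) = -1, μ(129) = 1, with μ = 0 on non-squarefree integers. Summing μ(k)/k for k where μ(k) ≠ 0 gives 2883541630766650147338641079750887309418649355/401447693933303618909444119902604513664588524773 ≈ 0.0072. (PNT ⟺ this sum → 0 as n → ∞.)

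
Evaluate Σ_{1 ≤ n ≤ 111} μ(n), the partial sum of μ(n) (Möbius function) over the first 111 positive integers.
Σ_{n ≤ 111} μ(n) = -4

Compute μ(n) for each 1 ≤ n ≤ 111: μ(1) = 1, μ(2) = -1, μ(3) = -1, μ(4) = 0, μ(5) = -1, μ(6) = 1, μ(7) = -1, μ(8) = 0, μ(9) = 0, μ(10) = 1, μ(11) = -1, μ(12) = 0, μ(13) = -1, μ(14) = 1, μ(15) = 1, μ(16) = 0, μ(17) = -1, μ(18) = 0, μ(19) = -1, μ(20) = 0, μ(21) = 1, μ(22) = 1, μ(23) = -1, μ(24) = 0, μ(25) = 0, μ(26) = 1, μ(27) = 0, μ(28) = 0, μ(29) = -1, μ(30) = -1, μ(31) = -1, μ(32) = 0, μ(33) = 1, μ(34) = 1, μ(35) = 1, μ(36) = 0, μ(37) = -1, μ(38) = 1, μ(39) = 1, μ(40) = 0, μ(41) = -1, μ(42) = -1, μ(43) = -1, μ(44) = 0, μ(45) = 0, μ(46) = 1, μ(47) = -1, μ(48) = 0, μ(49) = 0, μ(50) = 0, μ(51) = 1, μ(52) = 0, μ(53) = -1, μ(54) = 0, μ(55) = 1, μ(56) = 0, μ(57) = 1, μ(58) = 1, μ(59) = -1, μ(60) = 0, μ(61) = -1, μ(62) = 1, μ(63) = 0, μ(64) = 0, μ(65) = 1, μ(66) = -1, μ(67) = -1, μ(68) = 0, μ(69) = 1, μ(70) = -1, μ(71) = -1, μ(72) = 0, μ(73) = -1, μ(74) = 1, μ(75) = 0, μ(76) = 0, μ(77) = 1, μ(78) = -1, μ(79) = -1, μ(80) = 0, μ(81) = 0, μ(82) = 1, μ(83) = -1, μ(84) = 0, μ(85) = 1, μ(86) = 1, μ(87) = 1, μ(88) = 0, μ(89) = -1, μ(90) = 0, μ(91) = 1, μ(92) = 0, μ(93) = 1, μ(94) = 1, μ(95) = 1, μ(96) = 0, μ(97) = -1, μ(98) = 0, μ(99) = 0, μ(100) = 0, μ(101) = -1, μ(102) = -1, μ(103) = -1, μ(104) = 0, μ(105) = -1, μ(106) = 1, μ(107) = -1, μ(108) = 0, μ(109) = -1, μ(110) = -1, μ(111) = 1. Summing all 111 values: -4. (Mertens function M(x) = Σ_{n ≤ x} μ(n); on average M(x) should be small (PNT ⟺ M(x) = o(x)).)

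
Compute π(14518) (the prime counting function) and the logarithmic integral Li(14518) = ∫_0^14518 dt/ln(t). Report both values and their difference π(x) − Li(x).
π(14518) = 1699;  Li(14518) ≈ 1726.41;  π(x) − Li(x) ≈ -27.41.

Direct count of primes ≤ 14518 gives π(14518) = 1699. Numerical evaluation of the logarithmic integral gives Li(14518) ≈ 1726.41. The difference π(x) − Li(x) ≈ -27.41 is typically negative for small/moderate x (Li(x) overestimates), though Littlewood's theorem shows this sign changes infinitely often.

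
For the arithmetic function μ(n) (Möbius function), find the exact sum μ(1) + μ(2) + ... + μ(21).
Σ_{n ≤ 21} μ(n) = -2

Compute μ(n) for each 1 ≤ n ≤ 21: μ(1) = 1, μ(2) = -1, μ(3) = -1, μ(4) = 0, μ(5) = -1, μ(6) = 1, μ(7) = -1, μ(8) = 0, μ(9) = 0, μ(10) = 1, μ(11) = -1, μ(12) = 0, μ(13) = -1, μ(14) = 1, μ(15) = 1, μ(16) = 0, μ(17) = -1, μ(18) = 0, μ(19) = -1, μ(20) = 0, μ(21) = 1. Summing all 21 values: -2. (Mertens function M(x) = Σ_{n ≤ x} μ(n); on average M(x) should be small (PNT ⟺ M(x) = o(x)).)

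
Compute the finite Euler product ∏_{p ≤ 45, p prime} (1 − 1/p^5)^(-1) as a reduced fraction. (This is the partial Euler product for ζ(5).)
∏ = 1572482291224969810929353517600303098269844539827384419450979869/1516482033755337998564749447506198249900022724140786873799147520

The primes p ≤ 45 are [2, 3, 5, 7, 11, 13, 17, 19, 23, 29, 31, 37, 41, 43]. For each prime, (1 − 1/p^5)^(-1) = p^5 / (p^5 − 1). The product is (1 − 1/2^5)^(-1), (1 − 1/3^5)^(-1), (1 − 1/5^5)^(-1), (1 − 1/7^5)^(-1), (1 − 1/11^5)^(-1), (1 − 1/13^5)^(-1), (1 − 1/17^5)^(-1), (1 − 1/19^5)^(-1), (1 − 1/23^5)^(-1), (1 − 1/29^5)^(-1), (1 − 1/31^5)^(-1), (1 − 1/37^5)^(-1), (1 − 1/41^5)^(-1), (1 − 1/43^5)^(-1) = ∏ p^5 / (p^5 − 1) = 1572482291224969810929353517600303098269844539827384419450979869/1516482033755337998564749447506198249900022724140786873799147520.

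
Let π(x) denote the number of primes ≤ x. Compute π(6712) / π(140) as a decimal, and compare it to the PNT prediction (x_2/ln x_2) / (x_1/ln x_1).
π(6712)/π(140) = 866/34 ≈ 25.4706;  PNT prediction ≈ 26.8867.

π(140) = 34 and π(6712) = 866, so π(6712)/π(140) ≈ 25.4706. The PNT-predicted ratio is (6712/ln(6712)) / (140/ln(140)) ≈ 26.8867. The two agree to within a few percent, as expected.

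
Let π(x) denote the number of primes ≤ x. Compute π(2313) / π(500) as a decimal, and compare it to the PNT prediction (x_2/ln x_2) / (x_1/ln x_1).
π(2313)/π(500) = 344/95 ≈ 3.6211;  PNT prediction ≈ 3.7113.

π(500) = 95 and π(2313) = 344, so π(2313)/π(500) ≈ 3.6211. The PNT-predicted ratio is (2313/ln(2313)) / (500/ln(500)) ≈ 3.7113. The two agree to within a few percent, as expected.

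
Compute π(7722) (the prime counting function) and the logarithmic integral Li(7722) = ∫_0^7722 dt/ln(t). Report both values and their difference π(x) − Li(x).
π(7722) = 979;  Li(7722) ≈ 995.42;  π(x) − Li(x) ≈ -16.42.

Direct count of primes ≤ 7722 gives π(7722) = 979. Numerical evaluation of the logarithmic integral gives Li(7722) ≈ 995.42. The difference π(x) − Li(x) ≈ -16.42 is typically negative for small/moderate x (Li(x) overestimates), though Littlewood's theorem shows this sign changes infinitely often.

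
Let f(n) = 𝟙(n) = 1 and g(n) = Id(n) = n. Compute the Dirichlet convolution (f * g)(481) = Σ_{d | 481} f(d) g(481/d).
(𝟙 * Id)(481) = 532

Divisors of 481: [1, 13, 37, 481]. For each d | 481:
  d = 1: 𝟙(1) · Id(481/1) = 1 · 481 = 481
  d = 13: 𝟙(13) · Id(481/13) = 1 · 37 = 37
  d = 37: 𝟙(37) · Id(481/37) = 1 · 13 = 13
  d = 481: 𝟙(481) · Id(481/481) = 1 · 1 = 1
Summing: (𝟙 * Id)(481) = 481 + 37 + 13 + 1 = 532.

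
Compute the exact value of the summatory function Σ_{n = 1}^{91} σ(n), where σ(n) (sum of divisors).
Σ_{n ≤ 91} σ(n) = 6845

Compute σ(n) for each 1 ≤ n ≤ 91: σ(1) = 1, σ(2) = 3, σ(3) = 4, σ(4) = 7, σ(5) = 6, σ(6) = 12, σ(7) = 8, σ(8) = 15, σ(9) = 13, σ(10) = 18, σ(11) = 12, σ(12) = 28, σ(13) = 14, σ(14) = 24, σ(15) = 24, σ(16) = 31, σ(17) = 18, σ(18) = 39, σ(19) = 20, σ(20) = 42, σ(21) = 32, σ(22) = 36, σ(23) = 24, σ(24) = 60, σ(25) = 31, σ(26) = 42, σ(27) = 40, σ(28) = 56, σ(29) = 30, σ(30) = 72, σ(31) = 32, σ(32) = 63, σ(33) = 48, σ(34) = 54, σ(35) = 48, σ(36) = 91, σ(37) = 38, σ(38) = 60, σ(39) = 56, σ(40) = 90, σ(41) = 42, σ(42) = 96, σ(43) = 44, σ(44) = 84, σ(45) = 78, σ(46) = 72, σ(47) = 48, σ(48) = 124, σ(49) = 57, σ(50) = 93, σ(51) = 72, σ(52) = 98, σ(53) = 54, σ(54) = 120, σ(55) = 72, σ(56) = 120, σ(57) = 80, σ(58) = 90, σ(59) = 60, σ(60) = 168, σ(61) = 62, σ(62) = 96, σ(63) = 104, σ(64) = 127, σ(65) = 84, σ(66) = 144, σ(67) = 68, σ(68) = 126, σ(69) = 96, σ(70) = 144, σ(71) = 72, σ(72) = 195, σ(73) = 74, σ(74) = 114, σ(75) = 124, σ(76) = 140, σ(77) = 96, σ(78) = 168, σ(79) = 80, σ(80) = 186, σ(81) = 121, σ(82) = 126, σ(83) = 84, σ(84) = 224, σ(85) = 108, σ(86) = 132, σ(87) = 120, σ(88) = 180, σ(89) = 90, σ(90) = 234, σ(91) = 112. Summing all 91 values: 6845. (Average order: Σ_{n ≤ x} σ(n) ~ (π²/12) x². For x = 91, (π²/12)·91² ≈ 6810.85.)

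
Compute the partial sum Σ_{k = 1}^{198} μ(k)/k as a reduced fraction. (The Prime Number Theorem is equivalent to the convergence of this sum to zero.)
Σ μ(k)/k = -10619956756869560313065816620548852142822454316540788251493888218559666579195/412585138412243404033282153204433423786722919328407878608465087271542530344602

Values of μ(k) for 1 ≤ k ≤ 198: μ(1) = 1, μ(2) = -1, μ(3) = -1, μ(5) = -1, μ(6) = 1, μ(7) = -1, μ(10) = 1, μ(11) = -1, μ(13) = -1, μ(14) = 1, μ(15) = 1, μ(17) = -1, μ(19) = -1, μ(21) = 1, μ(22) = 1, μ(23) = -1, μ(26) = 1, μ(29) = -1, μ(30) = -1, μ(31) = -1, μ(33) = 1, μ(34) = 1, μ(35) = 1, μ(37) = -1, μ(38) = 1, μ(39) = 1, μ(41) = -1, μ(42) = -1, μ(43) = -1, μ(46) = 1, μ(47) = -1, μ(51) = 1, μ(53) = -1, μ(55) = 1, μ(57) = 1, μ(58) = 1, μ(59) = -1, μ(61) = -1, μ(62) = 1, μ(65) = 1, μ(66) = -1, μ(67) = -1, μ(69) = 1, μ(70) = -1, μ(71) = -1, μ(73) = -1, μ(74) = 1, μ(77) = 1, μ(78) = -1, μ(79) = -1, μ(82) = 1, μ(83) = -1, μ(85) = 1, μ(86) = 1, μ(87) = 1, μ(89) = -1, μ(91) = 1, μ(93) = 1, μ(94) = 1, μ(95) = 1, μ(97) = -1, μ(101) = -1, μ(102) = -1, μ(103) = -1, μ(105) = -1, μ(106) = 1, μ(107) = -1, μ(109) = -1, μ(110) = -1, μ(111) = 1, μ(113) = -1, μ(114) = -1, μ(115) = 1, μ(118) = 1, μ(119) = 1, μ(122) = 1, μ(123) = 1, μ(127) = -1, μ(129) = 1, μ(130) = -1, μ(131) = -1, μ(133) = 1, μ(134) = 1, μ(137) = -1, μ(138) = -1, μ(139) = -1, μ(141) = 1, μ(142) = 1, μ(143) = 1, μ(145) = 1, μ(146) = 1, μ(149) = -1, μ(151) = -1, μ(154) = -1, μ(155) = 1, μ(157) = -1, μ(158) = 1, μ(159) = 1, μ(161) = 1, μ(163) = -1, μ(165) = -1, μ(166) = 1, μ(167) = -1, μ(170) = -1, μ(173) = -1, μ(174) = -1, μ(177) = 1, μ(178) = 1, μ(179) = -1, μ(181) = -1, μ(182) = -1, μ(183) = 1, μ(185) = 1, μ(186) = -1, μ(187) = 1, μ(190) = -1, μ(191) = -1, μ(193) = -1, μ(194) = 1, μ(195) = -1, μ(197) = -1, with μ = 0 on non-squarefree integers. Summing μ(k)/k for k where μ(k) ≠ 0 gives -10619956756869560313065816620548852142822454316540788251493888218559666579195/412585138412243404033282153204433423786722919328407878608465087271542530344602 ≈ -0.0257. (PNT ⟺ this sum → 0 as n → ∞.)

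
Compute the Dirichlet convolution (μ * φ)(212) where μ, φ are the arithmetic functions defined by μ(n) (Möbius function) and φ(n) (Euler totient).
(μ * φ)(212) = 51

Divisors of 212: [1, 2, 4, 53, 106, 212]. For each d | 212:
  d = 1: μ(1) · φ(212/1) = 1 · 104 = 104
  d = 2: μ(2) · φ(212/2) = -1 · 52 = -52
  d = 4: μ(4) · φ(212/4) = 0 · 52 = 0
  d = 53: μ(53) · φ(212/53) = -1 · 2 = -2
  d = 106: μ(106) · φ(212/106) = 1 · 1 = 1
  d = 212: μ(212) · φ(212/212) = 0 · 1 = 0
Summing: (μ * φ)(212) = 104 + -52 + 0 + -2 + 1 + 0 = 51.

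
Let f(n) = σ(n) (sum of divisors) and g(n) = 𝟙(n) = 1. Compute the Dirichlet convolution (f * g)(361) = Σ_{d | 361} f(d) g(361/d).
(σ * 𝟙)(361) = 402

Divisors of 361: [1, 19, 361]. For each d | 361:
  d = 1: σ(1) · 𝟙(361/1) = 1 · 1 = 1
  d = 19: σ(19) · 𝟙(361/19) = 20 · 1 = 20
  d = 361: σ(361) · 𝟙(361/361) = 381 · 1 = 381
Summing: (σ * 𝟙)(361) = 1 + 20 + 381 = 402.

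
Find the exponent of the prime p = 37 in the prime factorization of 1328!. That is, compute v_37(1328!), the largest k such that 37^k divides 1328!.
v_37(1328!) = 35

Legendre's formula: v_p(n!) = Σ_{k ≥ 1} ⌊n / p^k⌋. For p = 37, n = 1328, the terms are:
  ⌊1328/37^1⌋ = ⌊1328/37⌋ = 35
(the next term ⌊1328/37^2⌋ = 0, terminating the sum). Summing: v_37(1328!) = 35 = 35.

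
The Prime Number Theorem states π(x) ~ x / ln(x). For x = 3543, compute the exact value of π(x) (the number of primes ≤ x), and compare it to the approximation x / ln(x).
π(3543) = 496;  x/ln(x) ≈ 433.51;  relative error ≈ 12.60%.

Directly count primes up to 3543: π(3543) = 496. The PNT approximation gives 3543/ln(3543) ≈ 3543/8.17273 ≈ 433.51. Relative error (π(x) − x/ln(x)) / π(x) ≈ 12.60%; the approximation is known to undercount slightly (Li(x) is a better estimate).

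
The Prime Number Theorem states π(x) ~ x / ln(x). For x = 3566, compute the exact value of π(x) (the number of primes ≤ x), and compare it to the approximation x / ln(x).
π(3566) = 499;  x/ln(x) ≈ 435.98;  relative error ≈ 12.63%.

Directly count primes up to 3566: π(3566) = 499. The PNT approximation gives 3566/ln(3566) ≈ 3566/8.17920 ≈ 435.98. Relative error (π(x) − x/ln(x)) / π(x) ≈ 12.63%; the approximation is known to undercount slightly (Li(x) is a better estimate).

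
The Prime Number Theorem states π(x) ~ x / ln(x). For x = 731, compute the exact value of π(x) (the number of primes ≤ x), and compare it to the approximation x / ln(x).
π(731) = 129;  x/ln(x) ≈ 110.85;  relative error ≈ 14.07%.

Directly count primes up to 731: π(731) = 129. The PNT approximation gives 731/ln(731) ≈ 731/6.59441 ≈ 110.85. Relative error (π(x) − x/ln(x)) / π(x) ≈ 14.07%; the approximation is known to undercount slightly (Li(x) is a better estimate).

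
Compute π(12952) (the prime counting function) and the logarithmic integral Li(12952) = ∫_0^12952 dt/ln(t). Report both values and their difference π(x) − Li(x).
π(12952) = 1541;  Li(12952) ≈ 1562.04;  π(x) − Li(x) ≈ -21.04.

Direct count of primes ≤ 12952 gives π(12952) = 1541. Numerical evaluation of the logarithmic integral gives Li(12952) ≈ 1562.04. The difference π(x) − Li(x) ≈ -21.04 is typically negative for small/moderate x (Li(x) overestimates), though Littlewood's theorem shows this sign changes infinitely often.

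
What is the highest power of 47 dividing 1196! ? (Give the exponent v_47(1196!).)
v_47(1196!) = 25

Legendre's formula: v_p(n!) = Σ_{k ≥ 1} ⌊n / p^k⌋. For p = 47, n = 1196, the terms are:
  ⌊1196/47^1⌋ = ⌊1196/47⌋ = 25
(the next term ⌊1196/47^2⌋ = 0, terminating the sum). Summing: v_47(1196!) = 25 = 25.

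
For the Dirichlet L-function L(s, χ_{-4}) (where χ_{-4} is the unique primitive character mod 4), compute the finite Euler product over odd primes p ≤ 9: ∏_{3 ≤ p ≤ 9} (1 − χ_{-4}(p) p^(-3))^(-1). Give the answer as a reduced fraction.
∏ = 165375/170624

The odd primes p ≤ 9 are [3, 5, 7]. For each, χ(p) = 1 if p ≡ 1 mod 4, χ(p) = −1 if p ≡ 3 mod 4. Taking (1 − χ(p)/p^3)^(-1) = p^3/(p^3 − χ(p)): (1 − (-1)/3^3)^(-1) · (1 − (1)/5^3)^(-1) · (1 − (-1)/7^3)^(-1) = 165375/170624.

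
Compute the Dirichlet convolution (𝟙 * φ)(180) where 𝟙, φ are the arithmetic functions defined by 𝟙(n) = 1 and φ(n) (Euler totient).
(𝟙 * φ)(180) = 180

Divisors of 180: [1, 2, 3, 4, 5, 6, 9, 10, 12, 15, 18, 20, 30, 36, 45, 60, 90, 180]. For each d | 180:
  d = 1: 𝟙(1) · φ(180/1) = 1 · 48 = 48
  d = 2: 𝟙(2) · φ(180/2) = 1 · 24 = 24
  d = 3: 𝟙(3) · φ(180/3) = 1 · 16 = 16
  d = 4: 𝟙(4) · φ(180/4) = 1 · 24 = 24
  d = 5: 𝟙(5) · φ(180/5) = 1 · 12 = 12
  d = 6: 𝟙(6) · φ(180/6) = 1 · 8 = 8
  d = 9: 𝟙(9) · φ(180/9) = 1 · 8 = 8
  d = 10: 𝟙(10) · φ(180/10) = 1 · 6 = 6
  d = 12: 𝟙(12) · φ(180/12) = 1 · 8 = 8
  d = 15: 𝟙(15) · φ(180/15) = 1 · 4 = 4
  d = 18: 𝟙(18) · φ(180/18) = 1 · 4 = 4
  d = 20: 𝟙(20) · φ(180/20) = 1 · 6 = 6
  d = 30: 𝟙(30) · φ(180/30) = 1 · 2 = 2
  d = 36: 𝟙(36) · φ(180/36) = 1 · 4 = 4
  d = 45: 𝟙(45) · φ(180/45) = 1 · 2 = 2
  d = 60: 𝟙(60) · φ(180/60) = 1 · 2 = 2
  d = 90: 𝟙(90) · φ(180/90) = 1 · 1 = 1
  d = 180: 𝟙(180) · φ(180/180) = 1 · 1 = 1
Summing: (𝟙 * φ)(180) = 48 + 24 + 16 + 24 + 12 + 8 + 8 + 6 + 8 + 4 + 4 + 6 + 2 + 4 + 2 + 2 + 1 + 1 = 180.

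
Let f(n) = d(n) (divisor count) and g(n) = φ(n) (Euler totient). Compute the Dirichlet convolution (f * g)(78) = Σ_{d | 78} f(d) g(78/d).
(d * φ)(78) = 168

Divisors of 78: [1, 2, 3, 6, 13, 26, 39, 78]. For each d | 78:
  d = 1: d(1) · φ(78/1) = 1 · 24 = 24
  d = 2: d(2) · φ(78/2) = 2 · 24 = 48
  d = 3: d(3) · φ(78/3) = 2 · 12 = 24
  d = 6: d(6) · φ(78/6) = 4 · 12 = 48
  d = 13: d(13) · φ(78/13) = 2 · 2 = 4
  d = 26: d(26) · φ(78/26) = 4 · 2 = 8
  d = 39: d(39) · φ(78/39) = 4 · 1 = 4
  d = 78: d(78) · φ(78/78) = 8 · 1 = 8
Summing: (d * φ)(78) = 24 + 48 + 24 + 48 + 4 + 8 + 4 + 8 = 168.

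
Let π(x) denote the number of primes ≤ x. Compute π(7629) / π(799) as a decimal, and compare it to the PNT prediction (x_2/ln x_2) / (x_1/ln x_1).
π(7629)/π(799) = 968/139 ≈ 6.9640;  PNT prediction ≈ 7.1383.

π(799) = 139 and π(7629) = 968, so π(7629)/π(799) ≈ 6.9640. The PNT-predicted ratio is (7629/ln(7629)) / (799/ln(799)) ≈ 7.1383. The two agree to within a few percent, as expected.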